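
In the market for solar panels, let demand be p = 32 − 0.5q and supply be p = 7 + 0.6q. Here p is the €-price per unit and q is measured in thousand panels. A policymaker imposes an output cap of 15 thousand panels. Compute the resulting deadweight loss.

€32.84 thousand

Competitive equilibrium: 32 − 0.5q = 7 + 0.6q → q* = 22.7273, p* = 20.6364.
At q = 15: demand price = 32 − 0.5·15 = 24.5; supply price = 7 + 0.6·15 = 16.
Δq = 22.7273 − 15 = 7.7273; wedge = 24.5 − 16 = 8.5.
DWL = ½ × 7.7273 × 8.5 = €32.84 thousand.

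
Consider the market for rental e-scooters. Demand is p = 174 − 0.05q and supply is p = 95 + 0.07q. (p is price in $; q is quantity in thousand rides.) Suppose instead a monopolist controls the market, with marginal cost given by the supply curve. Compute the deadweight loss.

$2249.50 thousand

Competitive equilibrium: 174 − 0.05q = 95 + 0.07q → q* = 658.3333, p* = 141.0833.
Marginal revenue: MR = 174 − 0.1q. Set MR = MC: 174 − 0.1q = 95 + 0.07q → q_m = 464.7059.
Price p_m = 174 − 0.05·464.7059 = 150.7647; MC(q_m) = 95 + 0.07·464.7059 = 127.5294.
Competitive q* = 658.3333, so Δq = 193.6274; wedge = 150.7647 − 127.5294 = 23.2353.
Deadweight loss = ½ × 193.6274 × 23.2353 = $2249.50 thousand.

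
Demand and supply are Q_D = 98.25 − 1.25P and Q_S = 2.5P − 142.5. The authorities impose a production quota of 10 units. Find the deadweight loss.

38.40

In inverse form: demand P = 78.6 − 0.8Q, supply P = 57 + 0.4Q.
Competitive equilibrium: 78.6 − 0.8Q = 57 + 0.4Q → Q* = 18, P* = 64.2.
At Q = 10: demand price = 78.6 − 0.8·10 = 70.6; supply price = 57 + 0.4·10 = 61.
ΔQ = 18 − 10 = 8; wedge = 70.6 − 61 = 9.6.
The triangle = ½ × 8 × 9.6 = 38.40.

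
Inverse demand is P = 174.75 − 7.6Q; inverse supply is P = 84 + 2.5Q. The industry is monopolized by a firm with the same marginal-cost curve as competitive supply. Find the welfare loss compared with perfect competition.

75.17

Competitive equilibrium: 174.75 − 7.6Q = 84 + 2.5Q → Q* = 8.9851, P* = 106.4629.
Marginal revenue: MR = 174.75 − 15.2Q. Set MR = MC: 174.75 − 15.2Q = 84 + 2.5Q → Q_m = 5.1271.
Price P_m = 174.75 − 7.6·5.1271 = 135.784; MC(Q_m) = 84 + 2.5·5.1271 = 96.8178.
Competitive Q* = 8.9851, so ΔQ = 3.858; wedge = 135.784 − 96.8178 = 38.9662.
The triangle = ½ × 3.858 × 38.9662 = 75.17.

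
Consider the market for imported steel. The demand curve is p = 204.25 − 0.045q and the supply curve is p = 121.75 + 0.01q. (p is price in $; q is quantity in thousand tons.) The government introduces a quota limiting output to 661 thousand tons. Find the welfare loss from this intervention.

Competitive equilibrium: 204.25 − 0.045q = 121.75 + 0.01q → q* = 1500, p* = 136.75.
At q = 661: demand price = 204.25 − 0.045·661 = 174.505; supply price = 121.75 + 0.01·661 = 128.36.
Δq = 1500 − 661 = 839; wedge = 174.505 − 128.36 = 46.145.
DWL = ½ × 839 × 46.145 = $19357.83 thousand.

$19357.83 thousand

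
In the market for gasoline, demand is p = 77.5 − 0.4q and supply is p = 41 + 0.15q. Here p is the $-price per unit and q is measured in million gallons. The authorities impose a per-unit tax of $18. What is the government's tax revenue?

$605.45 million

Competitive equilibrium: 77.5 − 0.4q = 41 + 0.15q → q* = 66.36364, p* = 50.95455.
With the tax, the buyer price exceeds the seller price by 18: (77.5 − 0.4q) − (41 + 0.15q) = 18 → q' = 33.63636.
Tax revenue = 18 × 33.63636 = $605.45 million.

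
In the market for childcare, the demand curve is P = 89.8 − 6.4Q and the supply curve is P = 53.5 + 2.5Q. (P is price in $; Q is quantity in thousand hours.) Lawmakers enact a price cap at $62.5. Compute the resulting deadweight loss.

Competitive equilibrium: 89.8 − 6.4Q = 53.5 + 2.5Q → Q* = 4.0787, P* = 63.6966.
At the ceiling P = 62.5, quantity supplied = (62.5 − 53.5)/2.5 = 3.6.
Willingness to pay at Q' = 3.6: 89.8 − 6.4·3.6 = 66.76.
ΔQ = 4.0787 − 3.6 = 0.4787; wedge = 66.76 − 62.5 = 4.26.
DWL = ½ × 0.4787 × 4.26 = $1.02 thousand.

$1.02 thousand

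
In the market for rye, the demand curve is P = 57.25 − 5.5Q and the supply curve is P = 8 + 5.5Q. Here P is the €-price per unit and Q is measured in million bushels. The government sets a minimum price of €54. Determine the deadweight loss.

Competitive equilibrium: 57.25 − 5.5Q = 8 + 5.5Q → Q* = 4.4773, P* = 32.625.
At the floor P = 54, quantity demanded = (57.25 − 54)/5.5 = 0.5909.
Sellers' marginal cost at Q' = 0.5909: 8 + 5.5·0.5909 = 11.25.
ΔQ = 4.4773 − 0.5909 = 3.8864; wedge = 54 − 11.25 = 42.75.
The triangle = ½ × 3.8864 × 42.75 = €83.07 million.

€83.07 million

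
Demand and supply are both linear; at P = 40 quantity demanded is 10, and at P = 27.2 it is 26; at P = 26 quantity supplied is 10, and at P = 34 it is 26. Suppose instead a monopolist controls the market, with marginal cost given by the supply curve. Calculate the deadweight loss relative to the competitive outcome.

Demand slope = (27.2 − 40)/(26 − 10) = −0.8, so P = 48 − 0.8Q.
Supply slope = (34 − 26)/(26 − 10) = 0.5, so P = 21 + 0.5Q.
Competitive equilibrium: 48 − 0.8Q = 21 + 0.5Q → Q* = 20.7692, P* = 31.3846.
Marginal revenue: MR = 48 − 1.6Q. Set MR = MC: 48 − 1.6Q = 21 + 0.5Q → Q_m = 12.8571.
Price P_m = 48 − 0.8·12.8571 = 37.7143; MC(Q_m) = 21 + 0.5·12.8571 = 27.4286.
Competitive Q* = 20.7692, so ΔQ = 7.9121; wedge = 37.7143 − 27.4286 = 10.2857.
The triangle = ½ × 7.9121 × 10.2857 = 40.69.

40.69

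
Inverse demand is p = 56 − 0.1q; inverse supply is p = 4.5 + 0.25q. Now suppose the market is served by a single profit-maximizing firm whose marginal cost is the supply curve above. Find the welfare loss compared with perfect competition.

187.11

Competitive equilibrium: 56 − 0.1q = 4.5 + 0.25q → q* = 147.1429, p* = 41.2857.
Marginal revenue: MR = 56 − 0.2q. Set MR = MC: 56 − 0.2q = 4.5 + 0.25q → q_m = 114.4444.
Price p_m = 56 − 0.1·114.4444 = 44.5556; MC(q_m) = 4.5 + 0.25·114.4444 = 33.1111.
Competitive q* = 147.1429, so Δq = 32.6985; wedge = 44.5556 − 33.1111 = 11.4445.
The triangle = ½ × 32.6985 × 11.4445 = 187.11.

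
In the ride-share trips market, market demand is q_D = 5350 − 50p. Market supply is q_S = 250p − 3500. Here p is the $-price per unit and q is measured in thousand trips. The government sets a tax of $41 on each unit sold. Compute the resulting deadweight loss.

In inverse form: demand p = 107 − 0.02q, supply p = 14 + 0.004q.
Competitive equilibrium: 107 − 0.02q = 14 + 0.004q → q* = 3875, p* = 29.5.
With the tax, the buyer price exceeds the seller price by 41: (107 − 0.02q) − (14 + 0.004q) = 41 → q' = 2166.6667.
Δq = 3875 − 2166.6667 = 1708.3333; the wedge equals the tax, 41.
Deadweight loss = ½ × 1708.3333 × 41 = $35020.83 thousand.

$35020.83 thousand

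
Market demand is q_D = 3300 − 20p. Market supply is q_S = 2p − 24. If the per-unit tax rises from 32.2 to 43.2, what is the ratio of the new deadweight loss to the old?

1.800

In inverse form: demand p = 165 − 0.05q, supply p = 12 + 0.5q.
Competitive equilibrium: 165 − 0.05q = 12 + 0.5q → q* = 278.1818, p* = 151.0909.
For a per-unit tax t: Δq = t/0.55, so DWL = ½·t·(t/0.55) = t²/1.1.
At t = 32.2: DWL = 942.582. At t = 43.2: DWL = 1696.582.
Ratio = (43.2/32.2)² = 1.800.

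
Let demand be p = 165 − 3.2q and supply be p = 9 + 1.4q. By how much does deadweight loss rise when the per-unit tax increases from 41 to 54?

Competitive equilibrium: 165 − 3.2q = 9 + 1.4q → q* = 33.913, p* = 56.4783.
For a per-unit tax t: Δq = t/4.6, so DWL = ½·t·(t/4.6) = t²/9.2.
At t = 41: DWL = 182.717. At t = 54: DWL = 316.957.
Increase = 316.957 − 182.717 = 134.24.

134.24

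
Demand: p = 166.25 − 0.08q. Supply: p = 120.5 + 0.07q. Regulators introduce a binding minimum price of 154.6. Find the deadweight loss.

1905.03

Competitive equilibrium: 166.25 − 0.08q = 120.5 + 0.07q → q* = 305, p* = 141.85.
At the floor p = 154.6, quantity demanded = (166.25 − 154.6)/0.08 = 145.625.
Sellers' marginal cost at q' = 145.625: 120.5 + 0.07·145.625 = 130.6938.
Δq = 305 − 145.625 = 159.375; wedge = 154.6 − 130.6938 = 23.9062.
Welfare loss = ½ × 159.375 × 23.9062 = 1905.03.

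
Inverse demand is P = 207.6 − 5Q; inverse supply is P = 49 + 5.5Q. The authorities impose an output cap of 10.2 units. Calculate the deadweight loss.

126.30

Competitive equilibrium: 207.6 − 5Q = 49 + 5.5Q → Q* = 15.1048, P* = 132.0762.
At Q = 10.2: demand price = 207.6 − 5·10.2 = 156.6; supply price = 49 + 5.5·10.2 = 105.1.
ΔQ = 15.1048 − 10.2 = 4.9048; wedge = 156.6 − 105.1 = 51.5.
Deadweight loss = ½ × 4.9048 × 51.5 = 126.30.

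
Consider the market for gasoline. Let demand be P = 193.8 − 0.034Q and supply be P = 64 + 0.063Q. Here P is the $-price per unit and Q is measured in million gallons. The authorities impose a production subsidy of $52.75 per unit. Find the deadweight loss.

Competitive equilibrium: 193.8 − 0.034Q = 64 + 0.063Q → Q* = 1338.1443, P* = 148.3031.
The subsidy lowers effective supply by 52.75: P = 11.25 + 0.063Q.
New quantity: 193.8 − 0.034Q = 11.25 + 0.063Q → Q' = 1881.9588.
Overproduction ΔQ = 1881.9588 − 1338.1443 = 543.8145; wedge = subsidy = 52.75.
DWL = ½ × 543.8145 × 52.75 = $14343.11 million.

$14343.11 million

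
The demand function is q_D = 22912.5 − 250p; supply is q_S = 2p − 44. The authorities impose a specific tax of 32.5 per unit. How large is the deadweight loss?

In inverse form: demand p = 91.65 − 0.004q, supply p = 22 + 0.5q.
Competitive equilibrium: 91.65 − 0.004q = 22 + 0.5q → q* = 138.1944, p* = 91.0972.
With the tax, the buyer price exceeds the seller price by 32.5: (91.65 − 0.004q) − (22 + 0.5q) = 32.5 → q' = 73.7103.
Δq = 138.1944 − 73.7103 = 64.4841; the wedge equals the tax, 32.5.
Welfare loss = ½ × 64.4841 × 32.5 = 1047.87.

1047.87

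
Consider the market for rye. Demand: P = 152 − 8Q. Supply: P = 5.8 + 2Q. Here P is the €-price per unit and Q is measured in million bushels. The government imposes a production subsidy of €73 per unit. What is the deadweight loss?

Competitive equilibrium: 152 − 8Q = 5.8 + 2Q → Q* = 14.62, P* = 35.04.
The subsidy lowers effective supply by 73: P = 2Q − 67.2.
New quantity: 152 − 8Q = 2Q − 67.2 → Q' = 21.92.
Overproduction ΔQ = 21.92 − 14.62 = 7.3; wedge = subsidy = 73.
Welfare loss = ½ × 7.3 × 73 = €266.45 million.

€266.45 million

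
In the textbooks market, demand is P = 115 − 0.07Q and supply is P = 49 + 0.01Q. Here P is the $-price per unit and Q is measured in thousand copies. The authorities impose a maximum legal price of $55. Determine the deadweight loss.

Competitive equilibrium: 115 − 0.07Q = 49 + 0.01Q → Q* = 825, P* = 57.25.
At the ceiling P = 55, quantity supplied = (55 − 49)/0.01 = 600.
Willingness to pay at Q' = 600: 115 − 0.07·600 = 73.
ΔQ = 825 − 600 = 225; wedge = 73 − 55 = 18.
The triangle = ½ × 225 × 18 = $2025 thousand.

$2025 thousand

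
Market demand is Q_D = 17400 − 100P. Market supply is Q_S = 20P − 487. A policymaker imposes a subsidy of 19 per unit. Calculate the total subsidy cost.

In inverse form: demand P = 174 − 0.01Q, supply P = 24.35 + 0.05Q.
Competitive equilibrium: 174 − 0.01Q = 24.35 + 0.05Q → Q* = 2494.1667, P* = 149.0583.
The subsidy lowers effective supply by 19: P = 5.35 + 0.05Q.
New quantity: 174 − 0.01Q = 5.35 + 0.05Q → Q' = 2810.8333.
Total subsidy cost = 19 × 2810.8333 = 53405.83.

53405.83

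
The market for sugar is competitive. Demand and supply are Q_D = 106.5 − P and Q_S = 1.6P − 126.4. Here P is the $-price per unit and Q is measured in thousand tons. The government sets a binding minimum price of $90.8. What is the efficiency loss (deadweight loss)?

$1.22 thousand

In inverse form: demand P = 106.5 − Q, supply P = 79 + 0.625Q.
Competitive equilibrium: 106.5 − Q = 79 + 0.625Q → Q* = 16.9231, P* = 89.5769.
At the floor P = 90.8, quantity demanded = (106.5 − 90.8)/1 = 15.7.
Sellers' marginal cost at Q' = 15.7: 79 + 0.625·15.7 = 88.8125.
ΔQ = 16.9231 − 15.7 = 1.2231; wedge = 90.8 − 88.8125 = 1.9875.
DWL = ½ × 1.2231 × 1.9875 = $1.22 thousand.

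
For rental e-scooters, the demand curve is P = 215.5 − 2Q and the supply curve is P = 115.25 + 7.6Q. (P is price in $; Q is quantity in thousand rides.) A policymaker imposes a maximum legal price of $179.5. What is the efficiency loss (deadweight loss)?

Competitive equilibrium: 215.5 − 2Q = 115.25 + 7.6Q → Q* = 10.44271, P* = 194.61458.
At the ceiling P = 179.5, quantity supplied = (179.5 − 115.25)/7.6 = 8.45395.
Willingness to pay at Q' = 8.45395: 215.5 − 2·8.45395 = 198.5921.
ΔQ = 10.44271 − 8.45395 = 1.98876; wedge = 198.5921 − 179.5 = 19.0921.
Welfare loss = ½ × 1.98876 × 19.0921 = $18.98 thousand.

$18.98 thousand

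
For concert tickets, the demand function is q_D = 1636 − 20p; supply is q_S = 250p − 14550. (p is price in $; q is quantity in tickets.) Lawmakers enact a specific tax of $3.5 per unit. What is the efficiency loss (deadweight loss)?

$113.43

In inverse form: demand p = 81.8 − 0.05q, supply p = 58.2 + 0.004q.
Competitive equilibrium: 81.8 − 0.05q = 58.2 + 0.004q → q* = 437.037, p* = 59.9481.
With the tax, the buyer price exceeds the seller price by 3.5: (81.8 − 0.05q) − (58.2 + 0.004q) = 3.5 → q' = 372.2222.
Δq = 437.037 − 372.2222 = 64.8148; the wedge equals the tax, 3.5.
Welfare loss = ½ × 64.8148 × 3.5 = $113.43.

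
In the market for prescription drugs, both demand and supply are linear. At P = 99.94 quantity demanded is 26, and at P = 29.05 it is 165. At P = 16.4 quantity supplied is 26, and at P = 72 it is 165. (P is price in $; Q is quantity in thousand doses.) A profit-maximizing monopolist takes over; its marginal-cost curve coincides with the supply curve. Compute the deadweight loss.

Demand slope = (29.05 − 99.94)/(165 − 26) = −0.51, so P = 113.2 − 0.51Q.
Supply slope = (72 − 16.4)/(165 − 26) = 0.4, so P = 6 + 0.4Q.
Competitive equilibrium: 113.2 − 0.51Q = 6 + 0.4Q → Q* = 117.8022, P* = 53.1209.
Marginal revenue: MR = 113.2 − 1.02Q. Set MR = MC: 113.2 − 1.02Q = 6 + 0.4Q → Q_m = 75.493.
Price P_m = 113.2 − 0.51·75.493 = 74.6986; MC(Q_m) = 6 + 0.4·75.493 = 36.1972.
Competitive Q* = 117.8022, so ΔQ = 42.3092; wedge = 74.6986 − 36.1972 = 38.5014.
The triangle = ½ × 42.3092 × 38.5014 = $814.48 thousand.

$814.48 thousand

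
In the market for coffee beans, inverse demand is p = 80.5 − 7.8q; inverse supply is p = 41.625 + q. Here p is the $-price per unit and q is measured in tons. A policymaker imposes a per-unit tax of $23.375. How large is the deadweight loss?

$31.04

Competitive equilibrium: 80.5 − 7.8q = 41.625 + q → q* = 4.4176, p* = 46.0426.
With the tax, the buyer price exceeds the seller price by 23.375: (80.5 − 7.8q) − (41.625 + q) = 23.375 → q' = 1.7614.
Δq = 4.4176 − 1.7614 = 2.6562; the wedge equals the tax, 23.375.
The triangle = ½ × 2.6562 × 23.375 = $31.04.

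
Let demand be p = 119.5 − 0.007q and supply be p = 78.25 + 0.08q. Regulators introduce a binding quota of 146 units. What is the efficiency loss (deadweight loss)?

Competitive equilibrium: 119.5 − 0.007q = 78.25 + 0.08q → q* = 474.1379, p* = 116.181.
At q = 146: demand price = 119.5 − 0.007·146 = 118.478; supply price = 78.25 + 0.08·146 = 89.93.
Δq = 474.1379 − 146 = 328.1379; wedge = 118.478 − 89.93 = 28.548.
DWL = ½ × 328.1379 × 28.548 = 4683.84.

4683.84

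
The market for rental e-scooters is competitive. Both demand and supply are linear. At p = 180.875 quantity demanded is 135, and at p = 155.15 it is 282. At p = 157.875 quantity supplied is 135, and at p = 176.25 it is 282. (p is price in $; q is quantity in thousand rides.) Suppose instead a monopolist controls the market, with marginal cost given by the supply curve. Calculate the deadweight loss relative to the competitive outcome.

$912.19 thousand

Demand slope = (155.15 − 180.875)/(282 − 135) = −0.175, so p = 204.5 − 0.175q.
Supply slope = (176.25 − 157.875)/(282 − 135) = 0.125, so p = 141 + 0.125q.
Competitive equilibrium: 204.5 − 0.175q = 141 + 0.125q → q* = 211.6667, p* = 167.4583.
Marginal revenue: MR = 204.5 − 0.35q. Set MR = MC: 204.5 − 0.35q = 141 + 0.125q → q_m = 133.6842.
Price p_m = 204.5 − 0.175·133.6842 = 181.1053; MC(q_m) = 141 + 0.125·133.6842 = 157.7105.
Competitive q* = 211.6667, so Δq = 77.9825; wedge = 181.1053 − 157.7105 = 23.3948.
Deadweight loss = ½ × 77.9825 × 23.3948 = $912.19 thousand.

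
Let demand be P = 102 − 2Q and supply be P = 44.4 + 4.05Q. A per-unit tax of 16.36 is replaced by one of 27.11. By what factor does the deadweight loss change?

2.746

Competitive equilibrium: 102 − 2Q = 44.4 + 4.05Q → Q* = 9.5207, P* = 82.9587.
For a per-unit tax t: ΔQ = t/6.05, so DWL = ½·t·(t/6.05) = t²/12.1.
At t = 16.36: DWL = 22.120. At t = 27.11: DWL = 60.740.
Ratio = (27.11/16.36)² = 2.746.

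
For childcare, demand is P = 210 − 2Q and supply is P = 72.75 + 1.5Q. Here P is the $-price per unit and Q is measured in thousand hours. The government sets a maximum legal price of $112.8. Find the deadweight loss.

$274.06 thousand

Competitive equilibrium: 210 − 2Q = 72.75 + 1.5Q → Q* = 39.2143, P* = 131.5714.
At the ceiling P = 112.8, quantity supplied = (112.8 − 72.75)/1.5 = 26.7.
Willingness to pay at Q' = 26.7: 210 − 2·26.7 = 156.6.
ΔQ = 39.2143 − 26.7 = 12.5143; wedge = 156.6 − 112.8 = 43.8.
Welfare loss = ½ × 12.5143 × 43.8 = $274.06 thousand.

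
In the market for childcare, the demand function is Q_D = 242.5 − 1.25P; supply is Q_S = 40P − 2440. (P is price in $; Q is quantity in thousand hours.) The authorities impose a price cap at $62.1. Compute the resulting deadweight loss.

In inverse form: demand P = 194 − 0.8Q, supply P = 61 + 0.025Q.
Competitive equilibrium: 194 − 0.8Q = 61 + 0.025Q → Q* = 161.2121, P* = 65.0303.
At the ceiling P = 62.1, quantity supplied = (62.1 − 61)/0.025 = 44.
Willingness to pay at Q' = 44: 194 − 0.8·44 = 158.8.
ΔQ = 161.2121 − 44 = 117.2121; wedge = 158.8 − 62.1 = 96.7.
The triangle = ½ × 117.2121 × 96.7 = $5667.21 thousand.

$5667.21 thousand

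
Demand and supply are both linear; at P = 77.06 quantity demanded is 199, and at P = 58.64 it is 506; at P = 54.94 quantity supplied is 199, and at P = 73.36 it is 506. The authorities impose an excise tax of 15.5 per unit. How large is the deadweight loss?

1001.04

Demand slope = (58.64 − 77.06)/(506 − 199) = −0.06, so P = 89 − 0.06Q.
Supply slope = (73.36 − 54.94)/(506 − 199) = 0.06, so P = 43 + 0.06Q.
Competitive equilibrium: 89 − 0.06Q = 43 + 0.06Q → Q* = 383.3333, P* = 66.
With the tax, the buyer price exceeds the seller price by 15.5: (89 − 0.06Q) − (43 + 0.06Q) = 15.5 → Q' = 254.1667.
ΔQ = 383.3333 − 254.1667 = 129.1666; the wedge equals the tax, 15.5.
Deadweight loss = ½ × 129.1666 × 15.5 = 1001.04.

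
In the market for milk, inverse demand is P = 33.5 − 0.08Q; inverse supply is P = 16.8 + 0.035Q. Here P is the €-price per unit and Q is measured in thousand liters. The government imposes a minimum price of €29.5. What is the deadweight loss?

Competitive equilibrium: 33.5 − 0.08Q = 16.8 + 0.035Q → Q* = 145.2174, P* = 21.8826.
At the floor P = 29.5, quantity demanded = (33.5 − 29.5)/0.08 = 50.
Sellers' marginal cost at Q' = 50: 16.8 + 0.035·50 = 18.55.
ΔQ = 145.2174 − 50 = 95.2174; wedge = 29.5 − 18.55 = 10.95.
The triangle = ½ × 95.2174 × 10.95 = €521.32 thousand.

€521.32 thousand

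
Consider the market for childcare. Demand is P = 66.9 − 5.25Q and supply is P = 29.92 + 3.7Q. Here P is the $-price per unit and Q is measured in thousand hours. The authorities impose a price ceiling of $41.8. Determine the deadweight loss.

$3.80 thousand

Competitive equilibrium: 66.9 − 5.25Q = 29.92 + 3.7Q → Q* = 4.1318, P* = 45.2078.
At the ceiling P = 41.8, quantity supplied = (41.8 − 29.92)/3.7 = 3.2108.
Willingness to pay at Q' = 3.2108: 66.9 − 5.25·3.2108 = 50.0433.
ΔQ = 4.1318 − 3.2108 = 0.921; wedge = 50.0433 − 41.8 = 8.2433.
The triangle = ½ × 0.921 × 8.2433 = $3.80 thousand.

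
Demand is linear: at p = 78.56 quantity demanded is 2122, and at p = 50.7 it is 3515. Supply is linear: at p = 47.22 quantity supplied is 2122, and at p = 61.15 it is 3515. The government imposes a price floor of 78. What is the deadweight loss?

15504.17

Demand slope = (50.7 − 78.56)/(3515 − 2122) = −0.02, so p = 121 − 0.02q.
Supply slope = (61.15 − 47.22)/(3515 − 2122) = 0.01, so p = 26 + 0.01q.
Competitive equilibrium: 121 − 0.02q = 26 + 0.01q → q* = 3166.6667, p* = 57.6667.
At the floor p = 78, quantity demanded = (121 − 78)/0.02 = 2150.
Sellers' marginal cost at q' = 2150: 26 + 0.01·2150 = 47.5.
Δq = 3166.6667 − 2150 = 1016.6667; wedge = 78 − 47.5 = 30.5.
Deadweight loss = ½ × 1016.6667 × 30.5 = 15504.17.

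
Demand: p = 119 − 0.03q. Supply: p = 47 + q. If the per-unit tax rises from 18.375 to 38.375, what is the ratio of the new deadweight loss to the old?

Competitive equilibrium: 119 − 0.03q = 47 + q → q* = 69.9029, p* = 116.9029.
For a per-unit tax t: Δq = t/1.03, so DWL = ½·t·(t/1.03) = t²/2.06.
At t = 18.375: DWL = 163.903. At t = 38.375: DWL = 714.874.
Ratio = (38.375/18.375)² = 4.362.

4.362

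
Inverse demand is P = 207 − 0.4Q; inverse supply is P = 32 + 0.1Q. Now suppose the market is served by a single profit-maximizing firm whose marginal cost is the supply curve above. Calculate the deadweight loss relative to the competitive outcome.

Competitive equilibrium: 207 − 0.4Q = 32 + 0.1Q → Q* = 350, P* = 67.
Marginal revenue: MR = 207 − 0.8Q. Set MR = MC: 207 − 0.8Q = 32 + 0.1Q → Q_m = 194.44444.
Price P_m = 207 − 0.4·194.44444 = 129.22222; MC(Q_m) = 32 + 0.1·194.44444 = 51.44444.
Competitive Q* = 350, so ΔQ = 155.55556; wedge = 129.22222 − 51.44444 = 77.77778.
Deadweight loss = ½ × 155.55556 × 77.77778 = 6049.38.

6049.38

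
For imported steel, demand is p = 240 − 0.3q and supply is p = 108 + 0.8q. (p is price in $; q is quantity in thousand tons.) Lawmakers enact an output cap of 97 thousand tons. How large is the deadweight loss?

$290.95 thousand

Competitive equilibrium: 240 − 0.3q = 108 + 0.8q → q* = 120, p* = 204.
At q = 97: demand price = 240 − 0.3·97 = 210.9; supply price = 108 + 0.8·97 = 185.6.
Δq = 120 − 97 = 23; wedge = 210.9 − 185.6 = 25.3.
Deadweight loss = ½ × 23 × 25.3 = $290.95 thousand.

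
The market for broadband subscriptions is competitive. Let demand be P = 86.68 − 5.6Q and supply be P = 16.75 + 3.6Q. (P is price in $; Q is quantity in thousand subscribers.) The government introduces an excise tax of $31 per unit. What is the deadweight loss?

Competitive equilibrium: 86.68 − 5.6Q = 16.75 + 3.6Q → Q* = 7.6011, P* = 44.1139.
With the tax, the buyer price exceeds the seller price by 31: (86.68 − 5.6Q) − (16.75 + 3.6Q) = 31 → Q' = 4.2315.
ΔQ = 7.6011 − 4.2315 = 3.3696; the wedge equals the tax, 31.
The triangle = ½ × 3.3696 × 31 = $52.23 thousand.

$52.23 thousand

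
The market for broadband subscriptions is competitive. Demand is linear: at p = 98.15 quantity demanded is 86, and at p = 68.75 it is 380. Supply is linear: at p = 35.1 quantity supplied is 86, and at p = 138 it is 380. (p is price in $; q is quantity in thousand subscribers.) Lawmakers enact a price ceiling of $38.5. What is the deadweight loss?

$3825.75 thousand

Demand slope = (68.75 − 98.15)/(380 − 86) = −0.1, so p = 106.75 − 0.1q.
Supply slope = (138 − 35.1)/(380 − 86) = 0.35, so p = 5 + 0.35q.
Competitive equilibrium: 106.75 − 0.1q = 5 + 0.35q → q* = 226.1111, p* = 84.1389.
At the ceiling p = 38.5, quantity supplied = (38.5 − 5)/0.35 = 95.7143.
Willingness to pay at q' = 95.7143: 106.75 − 0.1·95.7143 = 97.1786.
Δq = 226.1111 − 95.7143 = 130.3968; wedge = 97.1786 − 38.5 = 58.6786.
Welfare loss = ½ × 130.3968 × 58.6786 = $3825.75 thousand.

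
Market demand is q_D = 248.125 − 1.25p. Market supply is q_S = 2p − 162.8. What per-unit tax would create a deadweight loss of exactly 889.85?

In inverse form: demand p = 198.5 − 0.8q, supply p = 81.4 + 0.5q.
Competitive equilibrium: 198.5 − 0.8q = 81.4 + 0.5q → q* = 90.0769, p* = 126.4385.
A tax t gives Δq = t/1.3 and wedge t, so DWL = t²/2.6.
t²/2.6 = 889.85 → t² = 2313.61 → t = 48.1.

48.1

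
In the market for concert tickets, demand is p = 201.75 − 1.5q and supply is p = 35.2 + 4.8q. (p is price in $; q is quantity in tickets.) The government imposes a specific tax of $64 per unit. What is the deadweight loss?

$325.08

Competitive equilibrium: 201.75 − 1.5q = 35.2 + 4.8q → q* = 26.4365, p* = 162.0952.
With the tax, the buyer price exceeds the seller price by 64: (201.75 − 1.5q) − (35.2 + 4.8q) = 64 → q' = 16.2778.
Δq = 26.4365 − 16.2778 = 10.1587; the wedge equals the tax, 64.
The triangle = ½ × 10.1587 × 64 = $325.08.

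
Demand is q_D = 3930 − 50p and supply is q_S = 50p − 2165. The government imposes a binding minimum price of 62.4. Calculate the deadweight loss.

105.125

In inverse form: demand p = 78.6 − 0.02q, supply p = 43.3 + 0.02q.
Competitive equilibrium: 78.6 − 0.02q = 43.3 + 0.02q → q* = 882.5, p* = 60.95.
At the floor p = 62.4, quantity demanded = (78.6 − 62.4)/0.02 = 810.
Sellers' marginal cost at q' = 810: 43.3 + 0.02·810 = 59.5.
Δq = 882.5 − 810 = 72.5; wedge = 62.4 − 59.5 = 2.9.
Deadweight loss = ½ × 72.5 × 2.9 = 105.125.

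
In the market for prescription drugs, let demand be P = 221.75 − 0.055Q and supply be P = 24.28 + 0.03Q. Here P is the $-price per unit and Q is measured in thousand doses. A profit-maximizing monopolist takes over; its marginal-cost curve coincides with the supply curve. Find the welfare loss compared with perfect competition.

Competitive equilibrium: 221.75 − 0.055Q = 24.28 + 0.03Q → Q* = 2323.1765, P* = 93.9753.
Marginal revenue: MR = 221.75 − 0.11Q. Set MR = MC: 221.75 − 0.11Q = 24.28 + 0.03Q → Q_m = 1410.5.
Price P_m = 221.75 − 0.055·1410.5 = 144.1725; MC(Q_m) = 24.28 + 0.03·1410.5 = 66.595.
Competitive Q* = 2323.1765, so ΔQ = 912.6765; wedge = 144.1725 − 66.595 = 77.5775.
The triangle = ½ × 912.6765 × 77.5775 = $35401.58 thousand.

$35401.58 thousand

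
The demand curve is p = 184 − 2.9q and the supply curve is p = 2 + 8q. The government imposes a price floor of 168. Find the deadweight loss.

681.21

Competitive equilibrium: 184 − 2.9q = 2 + 8q → q* = 16.6972, p* = 135.578.
At the floor p = 168, quantity demanded = (184 − 168)/2.9 = 5.5172.
Sellers' marginal cost at q' = 5.5172: 2 + 8·5.5172 = 46.1376.
Δq = 16.6972 − 5.5172 = 11.18; wedge = 168 − 46.1376 = 121.8624.
The triangle = ½ × 11.18 × 121.8624 = 681.21.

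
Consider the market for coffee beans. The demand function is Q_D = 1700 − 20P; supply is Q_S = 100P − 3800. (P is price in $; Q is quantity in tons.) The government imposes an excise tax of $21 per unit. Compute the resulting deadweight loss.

In inverse form: demand P = 85 − 0.05Q, supply P = 38 + 0.01Q.
Competitive equilibrium: 85 − 0.05Q = 38 + 0.01Q → Q* = 783.3333, P* = 45.8333.
With the tax, the buyer price exceeds the seller price by 21: (85 − 0.05Q) − (38 + 0.01Q) = 21 → Q' = 433.3333.
ΔQ = 783.3333 − 433.3333 = 350; the wedge equals the tax, 21.
DWL = ½ × 350 × 21 = $3675.

$3675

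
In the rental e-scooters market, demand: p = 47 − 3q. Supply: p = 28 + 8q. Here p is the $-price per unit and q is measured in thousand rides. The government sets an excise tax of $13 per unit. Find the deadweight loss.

Competitive equilibrium: 47 − 3q = 28 + 8q → q* = 1.7273, p* = 41.8182.
With the tax, the buyer price exceeds the seller price by 13: (47 − 3q) − (28 + 8q) = 13 → q' = 0.5455.
Δq = 1.7273 − 0.5455 = 1.1818; the wedge equals the tax, 13.
The triangle = ½ × 1.1818 × 13 = $7.68 thousand.

$7.68 thousand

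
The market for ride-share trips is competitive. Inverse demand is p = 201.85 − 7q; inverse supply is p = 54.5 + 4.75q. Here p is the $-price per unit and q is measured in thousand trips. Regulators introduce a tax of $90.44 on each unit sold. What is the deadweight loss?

Competitive equilibrium: 201.85 − 7q = 54.5 + 4.75q → q* = 12.5404, p* = 114.067.
With the tax, the buyer price exceeds the seller price by 90.44: (201.85 − 7q) − (54.5 + 4.75q) = 90.44 → q' = 4.8434.
Δq = 12.5404 − 4.8434 = 7.697; the wedge equals the tax, 90.44.
The triangle = ½ × 7.697 × 90.44 = $348.06 thousand.

$348.06 thousand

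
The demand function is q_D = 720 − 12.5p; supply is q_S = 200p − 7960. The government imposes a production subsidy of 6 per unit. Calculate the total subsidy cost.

1680

In inverse form: demand p = 57.6 − 0.08q, supply p = 39.8 + 0.005q.
Competitive equilibrium: 57.6 − 0.08q = 39.8 + 0.005q → q* = 209.4118, p* = 40.8471.
The subsidy lowers effective supply by 6: p = 33.8 + 0.005q.
New quantity: 57.6 − 0.08q = 33.8 + 0.005q → q' = 280.
Total subsidy cost = 6 × 280 = 1680.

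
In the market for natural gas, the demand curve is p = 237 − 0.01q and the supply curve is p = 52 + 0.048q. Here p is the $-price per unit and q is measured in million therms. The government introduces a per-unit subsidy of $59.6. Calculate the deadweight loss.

$30622.07 million

Competitive equilibrium: 237 − 0.01q = 52 + 0.048q → q* = 3189.6552, p* = 205.1034.
The subsidy lowers effective supply by 59.6: p = 0.048q − 7.6.
New quantity: 237 − 0.01q = 0.048q − 7.6 → q' = 4217.2414.
Overproduction Δq = 4217.2414 − 3189.6552 = 1027.5862; wedge = subsidy = 59.6.
Welfare loss = ½ × 1027.5862 × 59.6 = $30622.07 million.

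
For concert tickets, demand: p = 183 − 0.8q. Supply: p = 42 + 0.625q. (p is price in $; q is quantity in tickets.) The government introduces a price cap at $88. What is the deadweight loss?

Competitive equilibrium: 183 − 0.8q = 42 + 0.625q → q* = 98.9474, p* = 103.8421.
At the ceiling p = 88, quantity supplied = (88 − 42)/0.625 = 73.6.
Willingness to pay at q' = 73.6: 183 − 0.8·73.6 = 124.12.
Δq = 98.9474 − 73.6 = 25.3474; wedge = 124.12 − 88 = 36.12.
Welfare loss = ½ × 25.3474 × 36.12 = $457.77.

$457.77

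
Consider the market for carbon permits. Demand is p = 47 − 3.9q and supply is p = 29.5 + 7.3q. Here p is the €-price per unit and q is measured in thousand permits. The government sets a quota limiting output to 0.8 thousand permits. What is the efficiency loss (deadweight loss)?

Competitive equilibrium: 47 − 3.9q = 29.5 + 7.3q → q* = 1.5625, p* = 40.9063.
At q = 0.8: demand price = 47 − 3.9·0.8 = 43.88; supply price = 29.5 + 7.3·0.8 = 35.34.
Δq = 1.5625 − 0.8 = 0.7625; wedge = 43.88 − 35.34 = 8.54.
The triangle = ½ × 0.7625 × 8.54 = €3.26 thousand.

€3.26 thousand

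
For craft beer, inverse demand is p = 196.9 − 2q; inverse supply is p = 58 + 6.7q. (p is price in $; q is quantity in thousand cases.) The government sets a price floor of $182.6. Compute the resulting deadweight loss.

Competitive equilibrium: 196.9 − 2q = 58 + 6.7q → q* = 15.9655, p* = 164.969.
At the floor p = 182.6, quantity demanded = (196.9 − 182.6)/2 = 7.15.
Sellers' marginal cost at q' = 7.15: 58 + 6.7·7.15 = 105.905.
Δq = 15.9655 − 7.15 = 8.8155; wedge = 182.6 − 105.905 = 76.695.
Deadweight loss = ½ × 8.8155 × 76.695 = $338.05 thousand.

$338.05 thousand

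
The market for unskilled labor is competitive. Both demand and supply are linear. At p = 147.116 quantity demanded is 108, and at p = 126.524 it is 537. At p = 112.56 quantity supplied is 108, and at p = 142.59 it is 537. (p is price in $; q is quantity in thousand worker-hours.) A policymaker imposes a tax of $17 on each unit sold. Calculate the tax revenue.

Demand slope = (126.524 − 147.116)/(537 − 108) = −0.048, so p = 152.3 − 0.048q.
Supply slope = (142.59 − 112.56)/(537 − 108) = 0.07, so p = 105 + 0.07q.
Competitive equilibrium: 152.3 − 0.048q = 105 + 0.07q → q* = 400.8475, p* = 133.0593.
With the tax, the buyer price exceeds the seller price by 17: (152.3 − 0.048q) − (105 + 0.07q) = 17 → q' = 256.7797.
Tax revenue = 17 × 256.7797 = $4365.25 thousand.

$4365.25 thousand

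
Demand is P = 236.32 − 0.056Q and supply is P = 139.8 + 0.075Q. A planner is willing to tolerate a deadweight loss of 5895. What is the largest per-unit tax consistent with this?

39.3

Competitive equilibrium: 236.32 − 0.056Q = 139.8 + 0.075Q → Q* = 736.7939, P* = 195.0595.
A tax t gives ΔQ = t/0.131 and wedge t, so DWL = t²/0.262.
t²/0.262 = 5895 → t² = 1544.49 → t = 39.3.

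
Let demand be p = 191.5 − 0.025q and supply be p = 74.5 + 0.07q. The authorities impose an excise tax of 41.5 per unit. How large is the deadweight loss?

9064.47

Competitive equilibrium: 191.5 − 0.025q = 74.5 + 0.07q → q* = 1231.5789, p* = 160.7105.
With the tax, the buyer price exceeds the seller price by 41.5: (191.5 − 0.025q) − (74.5 + 0.07q) = 41.5 → q' = 794.7368.
Δq = 1231.5789 − 794.7368 = 436.8421; the wedge equals the tax, 41.5.
Welfare loss = ½ × 436.8421 × 41.5 = 9064.47.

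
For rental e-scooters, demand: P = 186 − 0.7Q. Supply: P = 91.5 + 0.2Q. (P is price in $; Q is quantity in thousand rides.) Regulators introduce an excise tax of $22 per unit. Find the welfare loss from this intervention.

$268.89 thousand

Competitive equilibrium: 186 − 0.7Q = 91.5 + 0.2Q → Q* = 105, P* = 112.5.
With the tax, the buyer price exceeds the seller price by 22: (186 − 0.7Q) − (91.5 + 0.2Q) = 22 → Q' = 80.5556.
ΔQ = 105 − 80.5556 = 24.4444; the wedge equals the tax, 22.
The triangle = ½ × 24.4444 × 22 = $268.89 thousand.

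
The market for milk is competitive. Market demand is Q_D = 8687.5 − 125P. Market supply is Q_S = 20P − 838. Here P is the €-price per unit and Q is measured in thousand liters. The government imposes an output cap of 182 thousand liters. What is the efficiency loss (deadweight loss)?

€2504.29 thousand

In inverse form: demand P = 69.5 − 0.008Q, supply P = 41.9 + 0.05Q.
Competitive equilibrium: 69.5 − 0.008Q = 41.9 + 0.05Q → Q* = 475.8621, P* = 65.6931.
At Q = 182: demand price = 69.5 − 0.008·182 = 68.044; supply price = 41.9 + 0.05·182 = 51.
ΔQ = 475.8621 − 182 = 293.8621; wedge = 68.044 − 51 = 17.044.
Deadweight loss = ½ × 293.8621 × 17.044 = €2504.29 thousand.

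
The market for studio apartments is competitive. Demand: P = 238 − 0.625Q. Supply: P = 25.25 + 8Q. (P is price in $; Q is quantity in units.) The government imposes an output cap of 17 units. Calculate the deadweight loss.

Competitive equilibrium: 238 − 0.625Q = 25.25 + 8Q → Q* = 24.6667, P* = 222.5833.
At Q = 17: demand price = 238 − 0.625·17 = 227.375; supply price = 25.25 + 8·17 = 161.25.
ΔQ = 24.6667 − 17 = 7.6667; wedge = 227.375 − 161.25 = 66.125.
Deadweight loss = ½ × 7.6667 × 66.125 = $253.48.

$253.48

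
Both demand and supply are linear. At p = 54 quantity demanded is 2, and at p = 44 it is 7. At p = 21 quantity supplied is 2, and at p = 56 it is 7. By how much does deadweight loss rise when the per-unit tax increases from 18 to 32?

Demand slope = (44 − 54)/(7 − 2) = −2, so p = 58 − 2q.
Supply slope = (56 − 21)/(7 − 2) = 7, so p = 7 + 7q.
Competitive equilibrium: 58 − 2q = 7 + 7q → q* = 5.6667, p* = 46.6667.
For a per-unit tax t: Δq = t/9, so DWL = ½·t·(t/9) = t²/18.
At t = 18: DWL = 18. At t = 32: DWL = 56.889.
Increase = 56.889 − 18 = 38.89.

38.89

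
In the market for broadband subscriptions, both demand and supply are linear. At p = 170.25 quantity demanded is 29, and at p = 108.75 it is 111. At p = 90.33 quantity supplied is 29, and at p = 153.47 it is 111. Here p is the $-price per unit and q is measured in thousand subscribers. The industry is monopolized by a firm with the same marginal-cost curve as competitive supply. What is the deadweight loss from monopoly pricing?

$552.13 thousand

Demand slope = (108.75 − 170.25)/(111 − 29) = −0.75, so p = 192 − 0.75q.
Supply slope = (153.47 − 90.33)/(111 − 29) = 0.77, so p = 68 + 0.77q.
Competitive equilibrium: 192 − 0.75q = 68 + 0.77q → q* = 81.5789, p* = 130.8158.
Marginal revenue: MR = 192 − 1.5q. Set MR = MC: 192 − 1.5q = 68 + 0.77q → q_m = 54.6256.
Price p_m = 192 − 0.75·54.6256 = 151.0308; MC(q_m) = 68 + 0.77·54.6256 = 110.0617.
Competitive q* = 81.5789, so Δq = 26.9533; wedge = 151.0308 − 110.0617 = 40.9691.
Deadweight loss = ½ × 26.9533 × 40.9691 = $552.13 thousand.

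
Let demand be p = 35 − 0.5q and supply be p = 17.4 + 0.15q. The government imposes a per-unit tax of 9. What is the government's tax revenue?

Competitive equilibrium: 35 − 0.5q = 17.4 + 0.15q → q* = 27.0769, p* = 21.4615.
With the tax, the buyer price exceeds the seller price by 9: (35 − 0.5q) − (17.4 + 0.15q) = 9 → q' = 13.2308.
Tax revenue = 9 × 13.2308 = 119.08.

119.08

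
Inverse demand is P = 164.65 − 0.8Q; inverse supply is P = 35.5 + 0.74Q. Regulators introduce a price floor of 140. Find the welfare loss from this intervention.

2167.11

Competitive equilibrium: 164.65 − 0.8Q = 35.5 + 0.74Q → Q* = 83.86364, P* = 97.55909.
At the floor P = 140, quantity demanded = (164.65 − 140)/0.8 = 30.8125.
Sellers' marginal cost at Q' = 30.8125: 35.5 + 0.74·30.8125 = 58.30125.
ΔQ = 83.86364 − 30.8125 = 53.05114; wedge = 140 − 58.30125 = 81.69875.
Welfare loss = ½ × 53.05114 × 81.69875 = 2167.11.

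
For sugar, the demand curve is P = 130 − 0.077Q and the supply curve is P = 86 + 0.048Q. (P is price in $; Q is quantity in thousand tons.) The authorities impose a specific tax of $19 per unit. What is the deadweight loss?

$1444 thousand

Competitive equilibrium: 130 − 0.077Q = 86 + 0.048Q → Q* = 352, P* = 102.896.
With the tax, the buyer price exceeds the seller price by 19: (130 − 0.077Q) − (86 + 0.048Q) = 19 → Q' = 200.
ΔQ = 352 − 200 = 152; the wedge equals the tax, 19.
The triangle = ½ × 152 × 19 = $1444 thousand.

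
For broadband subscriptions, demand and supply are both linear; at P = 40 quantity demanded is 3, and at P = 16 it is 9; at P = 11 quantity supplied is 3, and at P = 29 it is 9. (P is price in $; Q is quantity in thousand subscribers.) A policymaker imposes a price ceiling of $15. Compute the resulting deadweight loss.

$27.63 thousand

Demand slope = (16 − 40)/(9 − 3) = −4, so P = 52 − 4Q.
Supply slope = (29 − 11)/(9 − 3) = 3, so P = 2 + 3Q.
Competitive equilibrium: 52 − 4Q = 2 + 3Q → Q* = 7.1429, P* = 23.4286.
At the ceiling P = 15, quantity supplied = (15 − 2)/3 = 4.3333.
Willingness to pay at Q' = 4.3333: 52 − 4·4.3333 = 34.6668.
ΔQ = 7.1429 − 4.3333 = 2.8096; wedge = 34.6668 − 15 = 19.6668.
The triangle = ½ × 2.8096 × 19.6668 = $27.63 thousand.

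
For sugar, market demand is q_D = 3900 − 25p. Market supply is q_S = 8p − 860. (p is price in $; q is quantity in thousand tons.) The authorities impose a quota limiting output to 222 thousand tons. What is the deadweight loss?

$426.96 thousand

In inverse form: demand p = 156 − 0.04q, supply p = 107.5 + 0.125q.
Competitive equilibrium: 156 − 0.04q = 107.5 + 0.125q → q* = 293.9394, p* = 144.2424.
At q = 222: demand price = 156 − 0.04·222 = 147.12; supply price = 107.5 + 0.125·222 = 135.25.
Δq = 293.9394 − 222 = 71.9394; wedge = 147.12 − 135.25 = 11.87.
Deadweight loss = ½ × 71.9394 × 11.87 = $426.96 thousand.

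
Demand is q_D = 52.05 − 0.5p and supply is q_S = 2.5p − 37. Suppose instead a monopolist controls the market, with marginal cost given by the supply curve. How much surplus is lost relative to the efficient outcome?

343.25

In inverse form: demand p = 104.1 − 2q, supply p = 14.8 + 0.4q.
Competitive equilibrium: 104.1 − 2q = 14.8 + 0.4q → q* = 37.2083, p* = 29.6833.
Marginal revenue: MR = 104.1 − 4q. Set MR = MC: 104.1 − 4q = 14.8 + 0.4q → q_m = 20.2955.
Price p_m = 104.1 − 2·20.2955 = 63.509; MC(q_m) = 14.8 + 0.4·20.2955 = 22.9182.
Competitive q* = 37.2083, so Δq = 16.9128; wedge = 63.509 − 22.9182 = 40.5908.
Welfare loss = ½ × 16.9128 × 40.5908 = 343.25.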